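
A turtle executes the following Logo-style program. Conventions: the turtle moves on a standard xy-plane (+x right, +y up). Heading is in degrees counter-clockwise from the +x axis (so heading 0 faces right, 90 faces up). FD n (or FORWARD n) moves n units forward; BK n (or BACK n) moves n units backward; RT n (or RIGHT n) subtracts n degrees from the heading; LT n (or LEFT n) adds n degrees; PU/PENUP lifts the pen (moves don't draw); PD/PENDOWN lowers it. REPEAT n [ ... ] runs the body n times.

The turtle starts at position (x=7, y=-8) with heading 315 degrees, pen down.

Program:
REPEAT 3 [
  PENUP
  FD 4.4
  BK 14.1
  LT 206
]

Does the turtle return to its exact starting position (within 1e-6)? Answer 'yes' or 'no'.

Executing turtle program step by step:
Start: pos=(7,-8), heading=315, pen down
REPEAT 3 [
  -- iteration 1/3 --
  PU: pen up
  FD 4.4: (7,-8) -> (10.111,-11.111) [heading=315, move]
  BK 14.1: (10.111,-11.111) -> (0.141,-1.141) [heading=315, move]
  LT 206: heading 315 -> 161
  -- iteration 2/3 --
  PU: pen up
  FD 4.4: (0.141,-1.141) -> (-4.019,0.291) [heading=161, move]
  BK 14.1: (-4.019,0.291) -> (9.313,-4.299) [heading=161, move]
  LT 206: heading 161 -> 7
  -- iteration 3/3 --
  PU: pen up
  FD 4.4: (9.313,-4.299) -> (13.68,-3.763) [heading=7, move]
  BK 14.1: (13.68,-3.763) -> (-0.315,-5.481) [heading=7, move]
  LT 206: heading 7 -> 213
]
Final: pos=(-0.315,-5.481), heading=213, 0 segment(s) drawn

Start position: (7, -8)
Final position: (-0.315, -5.481)
Distance = 7.737; >= 1e-6 -> NOT closed

Answer: no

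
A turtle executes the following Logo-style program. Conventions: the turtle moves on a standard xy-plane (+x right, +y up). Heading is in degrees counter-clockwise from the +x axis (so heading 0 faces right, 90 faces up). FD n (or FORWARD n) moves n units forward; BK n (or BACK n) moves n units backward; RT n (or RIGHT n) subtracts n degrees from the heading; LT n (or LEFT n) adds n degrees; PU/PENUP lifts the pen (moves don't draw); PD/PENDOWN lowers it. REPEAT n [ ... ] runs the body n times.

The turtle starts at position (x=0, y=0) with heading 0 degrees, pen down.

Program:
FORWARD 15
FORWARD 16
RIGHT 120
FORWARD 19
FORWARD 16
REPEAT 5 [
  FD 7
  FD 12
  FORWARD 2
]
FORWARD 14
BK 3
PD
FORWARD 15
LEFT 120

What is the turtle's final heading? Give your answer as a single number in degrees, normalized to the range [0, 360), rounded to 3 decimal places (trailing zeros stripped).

Executing turtle program step by step:
Start: pos=(0,0), heading=0, pen down
FD 15: (0,0) -> (15,0) [heading=0, draw]
FD 16: (15,0) -> (31,0) [heading=0, draw]
RT 120: heading 0 -> 240
FD 19: (31,0) -> (21.5,-16.454) [heading=240, draw]
FD 16: (21.5,-16.454) -> (13.5,-30.311) [heading=240, draw]
REPEAT 5 [
  -- iteration 1/5 --
  FD 7: (13.5,-30.311) -> (10,-36.373) [heading=240, draw]
  FD 12: (10,-36.373) -> (4,-46.765) [heading=240, draw]
  FD 2: (4,-46.765) -> (3,-48.497) [heading=240, draw]
  -- iteration 2/5 --
  FD 7: (3,-48.497) -> (-0.5,-54.56) [heading=240, draw]
  FD 12: (-0.5,-54.56) -> (-6.5,-64.952) [heading=240, draw]
  FD 2: (-6.5,-64.952) -> (-7.5,-66.684) [heading=240, draw]
  -- iteration 3/5 --
  FD 7: (-7.5,-66.684) -> (-11,-72.746) [heading=240, draw]
  FD 12: (-11,-72.746) -> (-17,-83.138) [heading=240, draw]
  FD 2: (-17,-83.138) -> (-18,-84.87) [heading=240, draw]
  -- iteration 4/5 --
  FD 7: (-18,-84.87) -> (-21.5,-90.933) [heading=240, draw]
  FD 12: (-21.5,-90.933) -> (-27.5,-101.325) [heading=240, draw]
  FD 2: (-27.5,-101.325) -> (-28.5,-103.057) [heading=240, draw]
  -- iteration 5/5 --
  FD 7: (-28.5,-103.057) -> (-32,-109.119) [heading=240, draw]
  FD 12: (-32,-109.119) -> (-38,-119.512) [heading=240, draw]
  FD 2: (-38,-119.512) -> (-39,-121.244) [heading=240, draw]
]
FD 14: (-39,-121.244) -> (-46,-133.368) [heading=240, draw]
BK 3: (-46,-133.368) -> (-44.5,-130.77) [heading=240, draw]
PD: pen down
FD 15: (-44.5,-130.77) -> (-52,-143.76) [heading=240, draw]
LT 120: heading 240 -> 0
Final: pos=(-52,-143.76), heading=0, 22 segment(s) drawn

Answer: 0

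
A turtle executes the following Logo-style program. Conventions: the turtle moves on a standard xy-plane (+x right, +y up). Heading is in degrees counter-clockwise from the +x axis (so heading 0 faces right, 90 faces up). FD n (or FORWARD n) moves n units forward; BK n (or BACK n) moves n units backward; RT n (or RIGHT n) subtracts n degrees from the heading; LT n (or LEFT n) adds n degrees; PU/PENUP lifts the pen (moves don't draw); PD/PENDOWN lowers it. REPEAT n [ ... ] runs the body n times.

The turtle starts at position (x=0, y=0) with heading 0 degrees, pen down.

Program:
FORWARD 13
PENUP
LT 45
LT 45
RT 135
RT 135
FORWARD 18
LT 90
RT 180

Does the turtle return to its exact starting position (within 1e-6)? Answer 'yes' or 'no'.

Answer: no

Derivation:
Executing turtle program step by step:
Start: pos=(0,0), heading=0, pen down
FD 13: (0,0) -> (13,0) [heading=0, draw]
PU: pen up
LT 45: heading 0 -> 45
LT 45: heading 45 -> 90
RT 135: heading 90 -> 315
RT 135: heading 315 -> 180
FD 18: (13,0) -> (-5,0) [heading=180, move]
LT 90: heading 180 -> 270
RT 180: heading 270 -> 90
Final: pos=(-5,0), heading=90, 1 segment(s) drawn

Start position: (0, 0)
Final position: (-5, 0)
Distance = 5; >= 1e-6 -> NOT closed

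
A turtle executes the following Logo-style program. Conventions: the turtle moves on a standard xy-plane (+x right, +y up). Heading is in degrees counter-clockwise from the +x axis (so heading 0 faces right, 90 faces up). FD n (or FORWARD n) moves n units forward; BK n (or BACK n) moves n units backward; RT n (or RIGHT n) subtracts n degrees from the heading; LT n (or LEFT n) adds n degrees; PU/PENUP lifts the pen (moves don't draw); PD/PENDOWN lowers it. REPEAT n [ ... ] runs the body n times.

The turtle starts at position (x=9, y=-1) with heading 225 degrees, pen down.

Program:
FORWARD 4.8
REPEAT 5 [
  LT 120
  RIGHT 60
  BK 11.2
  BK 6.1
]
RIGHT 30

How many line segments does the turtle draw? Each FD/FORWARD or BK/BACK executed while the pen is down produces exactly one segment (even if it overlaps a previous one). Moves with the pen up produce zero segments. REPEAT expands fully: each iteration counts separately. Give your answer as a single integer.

Executing turtle program step by step:
Start: pos=(9,-1), heading=225, pen down
FD 4.8: (9,-1) -> (5.606,-4.394) [heading=225, draw]
REPEAT 5 [
  -- iteration 1/5 --
  LT 120: heading 225 -> 345
  RT 60: heading 345 -> 285
  BK 11.2: (5.606,-4.394) -> (2.707,6.424) [heading=285, draw]
  BK 6.1: (2.707,6.424) -> (1.128,12.316) [heading=285, draw]
  -- iteration 2/5 --
  LT 120: heading 285 -> 45
  RT 60: heading 45 -> 345
  BK 11.2: (1.128,12.316) -> (-9.69,15.215) [heading=345, draw]
  BK 6.1: (-9.69,15.215) -> (-15.582,16.794) [heading=345, draw]
  -- iteration 3/5 --
  LT 120: heading 345 -> 105
  RT 60: heading 105 -> 45
  BK 11.2: (-15.582,16.794) -> (-23.502,8.874) [heading=45, draw]
  BK 6.1: (-23.502,8.874) -> (-27.815,4.561) [heading=45, draw]
  -- iteration 4/5 --
  LT 120: heading 45 -> 165
  RT 60: heading 165 -> 105
  BK 11.2: (-27.815,4.561) -> (-24.916,-6.257) [heading=105, draw]
  BK 6.1: (-24.916,-6.257) -> (-23.338,-12.149) [heading=105, draw]
  -- iteration 5/5 --
  LT 120: heading 105 -> 225
  RT 60: heading 225 -> 165
  BK 11.2: (-23.338,-12.149) -> (-12.519,-15.048) [heading=165, draw]
  BK 6.1: (-12.519,-15.048) -> (-6.627,-16.627) [heading=165, draw]
]
RT 30: heading 165 -> 135
Final: pos=(-6.627,-16.627), heading=135, 11 segment(s) drawn
Segments drawn: 11

Answer: 11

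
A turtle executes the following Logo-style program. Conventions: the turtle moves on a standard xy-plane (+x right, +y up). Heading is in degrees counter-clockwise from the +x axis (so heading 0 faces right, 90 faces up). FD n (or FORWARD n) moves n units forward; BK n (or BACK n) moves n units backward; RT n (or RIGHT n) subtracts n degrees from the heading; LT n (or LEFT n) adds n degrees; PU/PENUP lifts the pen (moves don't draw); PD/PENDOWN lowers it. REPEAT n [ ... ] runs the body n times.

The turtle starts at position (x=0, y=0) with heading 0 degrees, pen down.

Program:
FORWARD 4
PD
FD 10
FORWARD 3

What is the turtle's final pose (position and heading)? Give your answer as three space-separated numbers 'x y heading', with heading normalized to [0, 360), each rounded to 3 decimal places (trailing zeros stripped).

Answer: 17 0 0

Derivation:
Executing turtle program step by step:
Start: pos=(0,0), heading=0, pen down
FD 4: (0,0) -> (4,0) [heading=0, draw]
PD: pen down
FD 10: (4,0) -> (14,0) [heading=0, draw]
FD 3: (14,0) -> (17,0) [heading=0, draw]
Final: pos=(17,0), heading=0, 3 segment(s) drawn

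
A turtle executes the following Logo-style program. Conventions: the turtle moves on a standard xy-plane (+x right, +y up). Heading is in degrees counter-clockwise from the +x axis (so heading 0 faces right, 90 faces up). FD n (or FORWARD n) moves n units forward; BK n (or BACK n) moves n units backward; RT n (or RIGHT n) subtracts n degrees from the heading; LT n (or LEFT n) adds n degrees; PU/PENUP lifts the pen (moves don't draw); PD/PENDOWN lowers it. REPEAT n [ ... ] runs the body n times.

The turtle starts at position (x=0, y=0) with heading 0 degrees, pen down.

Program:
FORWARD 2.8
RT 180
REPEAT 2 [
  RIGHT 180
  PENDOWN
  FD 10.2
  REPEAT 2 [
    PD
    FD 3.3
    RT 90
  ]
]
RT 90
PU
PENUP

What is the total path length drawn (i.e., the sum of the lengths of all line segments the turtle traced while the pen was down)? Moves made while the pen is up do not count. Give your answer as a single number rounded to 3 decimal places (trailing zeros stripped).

Answer: 36.4

Derivation:
Executing turtle program step by step:
Start: pos=(0,0), heading=0, pen down
FD 2.8: (0,0) -> (2.8,0) [heading=0, draw]
RT 180: heading 0 -> 180
REPEAT 2 [
  -- iteration 1/2 --
  RT 180: heading 180 -> 0
  PD: pen down
  FD 10.2: (2.8,0) -> (13,0) [heading=0, draw]
  REPEAT 2 [
    -- iteration 1/2 --
    PD: pen down
    FD 3.3: (13,0) -> (16.3,0) [heading=0, draw]
    RT 90: heading 0 -> 270
    -- iteration 2/2 --
    PD: pen down
    FD 3.3: (16.3,0) -> (16.3,-3.3) [heading=270, draw]
    RT 90: heading 270 -> 180
  ]
  -- iteration 2/2 --
  RT 180: heading 180 -> 0
  PD: pen down
  FD 10.2: (16.3,-3.3) -> (26.5,-3.3) [heading=0, draw]
  REPEAT 2 [
    -- iteration 1/2 --
    PD: pen down
    FD 3.3: (26.5,-3.3) -> (29.8,-3.3) [heading=0, draw]
    RT 90: heading 0 -> 270
    -- iteration 2/2 --
    PD: pen down
    FD 3.3: (29.8,-3.3) -> (29.8,-6.6) [heading=270, draw]
    RT 90: heading 270 -> 180
  ]
]
RT 90: heading 180 -> 90
PU: pen up
PU: pen up
Final: pos=(29.8,-6.6), heading=90, 7 segment(s) drawn

Segment lengths:
  seg 1: (0,0) -> (2.8,0), length = 2.8
  seg 2: (2.8,0) -> (13,0), length = 10.2
  seg 3: (13,0) -> (16.3,0), length = 3.3
  seg 4: (16.3,0) -> (16.3,-3.3), length = 3.3
  seg 5: (16.3,-3.3) -> (26.5,-3.3), length = 10.2
  seg 6: (26.5,-3.3) -> (29.8,-3.3), length = 3.3
  seg 7: (29.8,-3.3) -> (29.8,-6.6), length = 3.3
Total = 36.4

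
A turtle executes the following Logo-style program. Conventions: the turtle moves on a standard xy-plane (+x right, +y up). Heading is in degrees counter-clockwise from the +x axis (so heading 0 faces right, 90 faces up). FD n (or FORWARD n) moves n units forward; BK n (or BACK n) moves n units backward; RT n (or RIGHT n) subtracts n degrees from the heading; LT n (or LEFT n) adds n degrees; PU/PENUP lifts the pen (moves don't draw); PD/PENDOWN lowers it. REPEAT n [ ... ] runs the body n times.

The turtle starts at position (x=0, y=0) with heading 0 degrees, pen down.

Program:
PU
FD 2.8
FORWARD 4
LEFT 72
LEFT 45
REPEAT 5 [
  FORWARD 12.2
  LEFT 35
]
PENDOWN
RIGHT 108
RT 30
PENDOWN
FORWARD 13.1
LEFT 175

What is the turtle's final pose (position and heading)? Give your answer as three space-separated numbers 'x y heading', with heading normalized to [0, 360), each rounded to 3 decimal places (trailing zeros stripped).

Executing turtle program step by step:
Start: pos=(0,0), heading=0, pen down
PU: pen up
FD 2.8: (0,0) -> (2.8,0) [heading=0, move]
FD 4: (2.8,0) -> (6.8,0) [heading=0, move]
LT 72: heading 0 -> 72
LT 45: heading 72 -> 117
REPEAT 5 [
  -- iteration 1/5 --
  FD 12.2: (6.8,0) -> (1.261,10.87) [heading=117, move]
  LT 35: heading 117 -> 152
  -- iteration 2/5 --
  FD 12.2: (1.261,10.87) -> (-9.511,16.598) [heading=152, move]
  LT 35: heading 152 -> 187
  -- iteration 3/5 --
  FD 12.2: (-9.511,16.598) -> (-21.62,15.111) [heading=187, move]
  LT 35: heading 187 -> 222
  -- iteration 4/5 --
  FD 12.2: (-21.62,15.111) -> (-30.686,6.948) [heading=222, move]
  LT 35: heading 222 -> 257
  -- iteration 5/5 --
  FD 12.2: (-30.686,6.948) -> (-33.43,-4.94) [heading=257, move]
  LT 35: heading 257 -> 292
]
PD: pen down
RT 108: heading 292 -> 184
RT 30: heading 184 -> 154
PD: pen down
FD 13.1: (-33.43,-4.94) -> (-45.205,0.803) [heading=154, draw]
LT 175: heading 154 -> 329
Final: pos=(-45.205,0.803), heading=329, 1 segment(s) drawn

Answer: -45.205 0.803 329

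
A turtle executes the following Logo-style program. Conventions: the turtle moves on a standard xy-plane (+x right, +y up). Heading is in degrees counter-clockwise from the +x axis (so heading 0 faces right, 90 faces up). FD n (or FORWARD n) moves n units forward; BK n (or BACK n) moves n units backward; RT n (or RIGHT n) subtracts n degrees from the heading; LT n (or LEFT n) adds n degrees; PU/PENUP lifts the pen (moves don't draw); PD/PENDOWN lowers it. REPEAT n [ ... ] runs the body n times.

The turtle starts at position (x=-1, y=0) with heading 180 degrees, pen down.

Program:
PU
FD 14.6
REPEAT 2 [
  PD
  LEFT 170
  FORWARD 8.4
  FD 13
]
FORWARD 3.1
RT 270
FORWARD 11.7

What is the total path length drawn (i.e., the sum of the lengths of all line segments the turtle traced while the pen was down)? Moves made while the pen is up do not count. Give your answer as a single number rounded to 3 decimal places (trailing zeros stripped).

Executing turtle program step by step:
Start: pos=(-1,0), heading=180, pen down
PU: pen up
FD 14.6: (-1,0) -> (-15.6,0) [heading=180, move]
REPEAT 2 [
  -- iteration 1/2 --
  PD: pen down
  LT 170: heading 180 -> 350
  FD 8.4: (-15.6,0) -> (-7.328,-1.459) [heading=350, draw]
  FD 13: (-7.328,-1.459) -> (5.475,-3.716) [heading=350, draw]
  -- iteration 2/2 --
  PD: pen down
  LT 170: heading 350 -> 160
  FD 8.4: (5.475,-3.716) -> (-2.419,-0.843) [heading=160, draw]
  FD 13: (-2.419,-0.843) -> (-14.635,3.603) [heading=160, draw]
]
FD 3.1: (-14.635,3.603) -> (-17.548,4.663) [heading=160, draw]
RT 270: heading 160 -> 250
FD 11.7: (-17.548,4.663) -> (-21.549,-6.331) [heading=250, draw]
Final: pos=(-21.549,-6.331), heading=250, 6 segment(s) drawn

Segment lengths:
  seg 1: (-15.6,0) -> (-7.328,-1.459), length = 8.4
  seg 2: (-7.328,-1.459) -> (5.475,-3.716), length = 13
  seg 3: (5.475,-3.716) -> (-2.419,-0.843), length = 8.4
  seg 4: (-2.419,-0.843) -> (-14.635,3.603), length = 13
  seg 5: (-14.635,3.603) -> (-17.548,4.663), length = 3.1
  seg 6: (-17.548,4.663) -> (-21.549,-6.331), length = 11.7
Total = 57.6

Answer: 57.6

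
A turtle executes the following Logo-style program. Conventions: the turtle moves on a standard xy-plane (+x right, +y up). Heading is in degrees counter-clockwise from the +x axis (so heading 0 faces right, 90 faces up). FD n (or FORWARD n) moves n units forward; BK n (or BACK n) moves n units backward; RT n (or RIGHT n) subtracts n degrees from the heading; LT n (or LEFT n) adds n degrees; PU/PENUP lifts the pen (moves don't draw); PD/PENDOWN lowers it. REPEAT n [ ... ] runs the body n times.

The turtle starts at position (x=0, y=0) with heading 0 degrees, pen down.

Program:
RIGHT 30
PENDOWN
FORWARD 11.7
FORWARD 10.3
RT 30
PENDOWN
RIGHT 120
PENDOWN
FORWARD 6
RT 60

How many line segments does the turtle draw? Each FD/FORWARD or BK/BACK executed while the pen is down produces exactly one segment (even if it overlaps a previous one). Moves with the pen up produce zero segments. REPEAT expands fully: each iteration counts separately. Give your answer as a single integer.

Executing turtle program step by step:
Start: pos=(0,0), heading=0, pen down
RT 30: heading 0 -> 330
PD: pen down
FD 11.7: (0,0) -> (10.132,-5.85) [heading=330, draw]
FD 10.3: (10.132,-5.85) -> (19.053,-11) [heading=330, draw]
RT 30: heading 330 -> 300
PD: pen down
RT 120: heading 300 -> 180
PD: pen down
FD 6: (19.053,-11) -> (13.053,-11) [heading=180, draw]
RT 60: heading 180 -> 120
Final: pos=(13.053,-11), heading=120, 3 segment(s) drawn
Segments drawn: 3

Answer: 3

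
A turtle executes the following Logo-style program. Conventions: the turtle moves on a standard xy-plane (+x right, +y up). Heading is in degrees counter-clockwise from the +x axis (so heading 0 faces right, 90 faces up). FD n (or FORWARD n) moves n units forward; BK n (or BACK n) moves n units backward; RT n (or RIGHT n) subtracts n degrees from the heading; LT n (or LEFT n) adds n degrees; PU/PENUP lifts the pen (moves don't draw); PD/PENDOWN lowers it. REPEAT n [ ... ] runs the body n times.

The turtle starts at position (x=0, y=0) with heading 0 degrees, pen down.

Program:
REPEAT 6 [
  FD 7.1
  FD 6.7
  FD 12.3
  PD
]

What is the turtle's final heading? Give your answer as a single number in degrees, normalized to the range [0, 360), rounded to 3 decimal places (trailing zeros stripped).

Executing turtle program step by step:
Start: pos=(0,0), heading=0, pen down
REPEAT 6 [
  -- iteration 1/6 --
  FD 7.1: (0,0) -> (7.1,0) [heading=0, draw]
  FD 6.7: (7.1,0) -> (13.8,0) [heading=0, draw]
  FD 12.3: (13.8,0) -> (26.1,0) [heading=0, draw]
  PD: pen down
  -- iteration 2/6 --
  FD 7.1: (26.1,0) -> (33.2,0) [heading=0, draw]
  FD 6.7: (33.2,0) -> (39.9,0) [heading=0, draw]
  FD 12.3: (39.9,0) -> (52.2,0) [heading=0, draw]
  PD: pen down
  -- iteration 3/6 --
  FD 7.1: (52.2,0) -> (59.3,0) [heading=0, draw]
  FD 6.7: (59.3,0) -> (66,0) [heading=0, draw]
  FD 12.3: (66,0) -> (78.3,0) [heading=0, draw]
  PD: pen down
  -- iteration 4/6 --
  FD 7.1: (78.3,0) -> (85.4,0) [heading=0, draw]
  FD 6.7: (85.4,0) -> (92.1,0) [heading=0, draw]
  FD 12.3: (92.1,0) -> (104.4,0) [heading=0, draw]
  PD: pen down
  -- iteration 5/6 --
  FD 7.1: (104.4,0) -> (111.5,0) [heading=0, draw]
  FD 6.7: (111.5,0) -> (118.2,0) [heading=0, draw]
  FD 12.3: (118.2,0) -> (130.5,0) [heading=0, draw]
  PD: pen down
  -- iteration 6/6 --
  FD 7.1: (130.5,0) -> (137.6,0) [heading=0, draw]
  FD 6.7: (137.6,0) -> (144.3,0) [heading=0, draw]
  FD 12.3: (144.3,0) -> (156.6,0) [heading=0, draw]
  PD: pen down
]
Final: pos=(156.6,0), heading=0, 18 segment(s) drawn

Answer: 0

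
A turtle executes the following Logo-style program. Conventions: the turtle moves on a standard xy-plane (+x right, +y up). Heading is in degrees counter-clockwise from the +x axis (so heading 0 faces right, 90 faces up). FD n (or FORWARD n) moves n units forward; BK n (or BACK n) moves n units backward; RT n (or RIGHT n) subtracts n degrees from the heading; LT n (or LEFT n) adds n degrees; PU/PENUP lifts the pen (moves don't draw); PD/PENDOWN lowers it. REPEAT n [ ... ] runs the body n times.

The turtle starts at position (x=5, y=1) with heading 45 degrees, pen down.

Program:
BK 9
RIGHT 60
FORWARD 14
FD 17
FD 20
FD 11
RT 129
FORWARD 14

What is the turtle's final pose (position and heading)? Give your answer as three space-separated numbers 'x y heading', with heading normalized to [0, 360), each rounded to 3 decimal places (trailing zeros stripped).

Answer: 47.197 -29.64 216

Derivation:
Executing turtle program step by step:
Start: pos=(5,1), heading=45, pen down
BK 9: (5,1) -> (-1.364,-5.364) [heading=45, draw]
RT 60: heading 45 -> 345
FD 14: (-1.364,-5.364) -> (12.159,-8.987) [heading=345, draw]
FD 17: (12.159,-8.987) -> (28.58,-13.387) [heading=345, draw]
FD 20: (28.58,-13.387) -> (47.898,-18.564) [heading=345, draw]
FD 11: (47.898,-18.564) -> (58.523,-21.411) [heading=345, draw]
RT 129: heading 345 -> 216
FD 14: (58.523,-21.411) -> (47.197,-29.64) [heading=216, draw]
Final: pos=(47.197,-29.64), heading=216, 6 segment(s) drawn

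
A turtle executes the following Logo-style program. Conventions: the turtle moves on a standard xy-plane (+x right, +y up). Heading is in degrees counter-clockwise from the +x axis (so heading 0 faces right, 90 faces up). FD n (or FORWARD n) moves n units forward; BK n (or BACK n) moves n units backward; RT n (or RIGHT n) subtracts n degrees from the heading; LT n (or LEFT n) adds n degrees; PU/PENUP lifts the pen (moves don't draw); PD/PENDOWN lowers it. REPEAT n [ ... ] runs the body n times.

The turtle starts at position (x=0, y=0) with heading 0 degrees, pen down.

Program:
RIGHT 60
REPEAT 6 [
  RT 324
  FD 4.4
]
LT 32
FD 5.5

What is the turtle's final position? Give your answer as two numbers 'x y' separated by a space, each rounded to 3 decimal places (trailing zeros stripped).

Answer: 0.061 11.606

Derivation:
Executing turtle program step by step:
Start: pos=(0,0), heading=0, pen down
RT 60: heading 0 -> 300
REPEAT 6 [
  -- iteration 1/6 --
  RT 324: heading 300 -> 336
  FD 4.4: (0,0) -> (4.02,-1.79) [heading=336, draw]
  -- iteration 2/6 --
  RT 324: heading 336 -> 12
  FD 4.4: (4.02,-1.79) -> (8.323,-0.875) [heading=12, draw]
  -- iteration 3/6 --
  RT 324: heading 12 -> 48
  FD 4.4: (8.323,-0.875) -> (11.268,2.395) [heading=48, draw]
  -- iteration 4/6 --
  RT 324: heading 48 -> 84
  FD 4.4: (11.268,2.395) -> (11.728,6.771) [heading=84, draw]
  -- iteration 5/6 --
  RT 324: heading 84 -> 120
  FD 4.4: (11.728,6.771) -> (9.528,10.581) [heading=120, draw]
  -- iteration 6/6 --
  RT 324: heading 120 -> 156
  FD 4.4: (9.528,10.581) -> (5.508,12.371) [heading=156, draw]
]
LT 32: heading 156 -> 188
FD 5.5: (5.508,12.371) -> (0.061,11.606) [heading=188, draw]
Final: pos=(0.061,11.606), heading=188, 7 segment(s) drawn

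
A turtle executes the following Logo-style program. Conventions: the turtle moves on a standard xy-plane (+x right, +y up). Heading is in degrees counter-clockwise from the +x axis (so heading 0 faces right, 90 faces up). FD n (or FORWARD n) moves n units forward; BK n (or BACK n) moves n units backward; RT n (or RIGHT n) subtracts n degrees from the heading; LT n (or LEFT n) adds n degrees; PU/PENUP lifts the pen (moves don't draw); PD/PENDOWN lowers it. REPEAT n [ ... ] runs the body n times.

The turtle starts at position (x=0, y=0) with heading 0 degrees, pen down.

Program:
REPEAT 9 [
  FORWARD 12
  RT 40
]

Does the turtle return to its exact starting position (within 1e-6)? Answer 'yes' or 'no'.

Executing turtle program step by step:
Start: pos=(0,0), heading=0, pen down
REPEAT 9 [
  -- iteration 1/9 --
  FD 12: (0,0) -> (12,0) [heading=0, draw]
  RT 40: heading 0 -> 320
  -- iteration 2/9 --
  FD 12: (12,0) -> (21.193,-7.713) [heading=320, draw]
  RT 40: heading 320 -> 280
  -- iteration 3/9 --
  FD 12: (21.193,-7.713) -> (23.276,-19.531) [heading=280, draw]
  RT 40: heading 280 -> 240
  -- iteration 4/9 --
  FD 12: (23.276,-19.531) -> (17.276,-29.923) [heading=240, draw]
  RT 40: heading 240 -> 200
  -- iteration 5/9 --
  FD 12: (17.276,-29.923) -> (6,-34.028) [heading=200, draw]
  RT 40: heading 200 -> 160
  -- iteration 6/9 --
  FD 12: (6,-34.028) -> (-5.276,-29.923) [heading=160, draw]
  RT 40: heading 160 -> 120
  -- iteration 7/9 --
  FD 12: (-5.276,-29.923) -> (-11.276,-19.531) [heading=120, draw]
  RT 40: heading 120 -> 80
  -- iteration 8/9 --
  FD 12: (-11.276,-19.531) -> (-9.193,-7.713) [heading=80, draw]
  RT 40: heading 80 -> 40
  -- iteration 9/9 --
  FD 12: (-9.193,-7.713) -> (0,0) [heading=40, draw]
  RT 40: heading 40 -> 0
]
Final: pos=(0,0), heading=0, 9 segment(s) drawn

Start position: (0, 0)
Final position: (0, 0)
Distance = 0; < 1e-6 -> CLOSED

Answer: yes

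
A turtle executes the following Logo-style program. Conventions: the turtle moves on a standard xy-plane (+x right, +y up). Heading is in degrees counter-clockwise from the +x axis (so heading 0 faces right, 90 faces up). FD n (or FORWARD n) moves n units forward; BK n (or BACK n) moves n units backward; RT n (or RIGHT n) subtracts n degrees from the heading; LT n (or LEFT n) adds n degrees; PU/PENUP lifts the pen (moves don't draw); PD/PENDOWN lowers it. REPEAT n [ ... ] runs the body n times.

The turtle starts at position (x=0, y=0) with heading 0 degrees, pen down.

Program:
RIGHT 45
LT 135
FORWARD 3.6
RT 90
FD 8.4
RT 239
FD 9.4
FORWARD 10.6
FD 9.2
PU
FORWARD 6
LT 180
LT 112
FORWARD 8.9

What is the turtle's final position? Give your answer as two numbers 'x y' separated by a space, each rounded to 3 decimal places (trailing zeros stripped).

Executing turtle program step by step:
Start: pos=(0,0), heading=0, pen down
RT 45: heading 0 -> 315
LT 135: heading 315 -> 90
FD 3.6: (0,0) -> (0,3.6) [heading=90, draw]
RT 90: heading 90 -> 0
FD 8.4: (0,3.6) -> (8.4,3.6) [heading=0, draw]
RT 239: heading 0 -> 121
FD 9.4: (8.4,3.6) -> (3.559,11.657) [heading=121, draw]
FD 10.6: (3.559,11.657) -> (-1.901,20.743) [heading=121, draw]
FD 9.2: (-1.901,20.743) -> (-6.639,28.629) [heading=121, draw]
PU: pen up
FD 6: (-6.639,28.629) -> (-9.729,33.772) [heading=121, move]
LT 180: heading 121 -> 301
LT 112: heading 301 -> 53
FD 8.9: (-9.729,33.772) -> (-4.373,40.88) [heading=53, move]
Final: pos=(-4.373,40.88), heading=53, 5 segment(s) drawn

Answer: -4.373 40.88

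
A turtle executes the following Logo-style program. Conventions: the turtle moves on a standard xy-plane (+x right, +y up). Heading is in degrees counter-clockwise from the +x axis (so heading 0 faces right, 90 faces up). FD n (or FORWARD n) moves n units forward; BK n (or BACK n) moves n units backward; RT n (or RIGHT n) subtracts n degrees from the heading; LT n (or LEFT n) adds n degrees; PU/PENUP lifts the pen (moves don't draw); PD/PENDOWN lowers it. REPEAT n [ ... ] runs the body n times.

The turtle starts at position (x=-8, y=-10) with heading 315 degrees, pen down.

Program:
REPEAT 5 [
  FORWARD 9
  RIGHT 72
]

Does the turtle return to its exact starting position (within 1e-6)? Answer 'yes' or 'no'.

Executing turtle program step by step:
Start: pos=(-8,-10), heading=315, pen down
REPEAT 5 [
  -- iteration 1/5 --
  FD 9: (-8,-10) -> (-1.636,-16.364) [heading=315, draw]
  RT 72: heading 315 -> 243
  -- iteration 2/5 --
  FD 9: (-1.636,-16.364) -> (-5.722,-24.383) [heading=243, draw]
  RT 72: heading 243 -> 171
  -- iteration 3/5 --
  FD 9: (-5.722,-24.383) -> (-14.611,-22.975) [heading=171, draw]
  RT 72: heading 171 -> 99
  -- iteration 4/5 --
  FD 9: (-14.611,-22.975) -> (-16.019,-14.086) [heading=99, draw]
  RT 72: heading 99 -> 27
  -- iteration 5/5 --
  FD 9: (-16.019,-14.086) -> (-8,-10) [heading=27, draw]
  RT 72: heading 27 -> 315
]
Final: pos=(-8,-10), heading=315, 5 segment(s) drawn

Start position: (-8, -10)
Final position: (-8, -10)
Distance = 0; < 1e-6 -> CLOSED

Answer: yes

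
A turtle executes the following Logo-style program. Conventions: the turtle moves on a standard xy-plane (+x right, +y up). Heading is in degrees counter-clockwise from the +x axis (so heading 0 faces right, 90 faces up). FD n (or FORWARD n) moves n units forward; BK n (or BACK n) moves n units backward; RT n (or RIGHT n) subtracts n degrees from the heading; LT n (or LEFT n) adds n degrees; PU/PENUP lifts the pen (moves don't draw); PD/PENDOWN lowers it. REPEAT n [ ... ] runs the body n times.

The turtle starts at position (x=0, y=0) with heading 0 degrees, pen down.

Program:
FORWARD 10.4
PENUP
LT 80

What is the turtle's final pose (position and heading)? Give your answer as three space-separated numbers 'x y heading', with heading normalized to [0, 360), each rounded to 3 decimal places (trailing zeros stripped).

Answer: 10.4 0 80

Derivation:
Executing turtle program step by step:
Start: pos=(0,0), heading=0, pen down
FD 10.4: (0,0) -> (10.4,0) [heading=0, draw]
PU: pen up
LT 80: heading 0 -> 80
Final: pos=(10.4,0), heading=80, 1 segment(s) drawn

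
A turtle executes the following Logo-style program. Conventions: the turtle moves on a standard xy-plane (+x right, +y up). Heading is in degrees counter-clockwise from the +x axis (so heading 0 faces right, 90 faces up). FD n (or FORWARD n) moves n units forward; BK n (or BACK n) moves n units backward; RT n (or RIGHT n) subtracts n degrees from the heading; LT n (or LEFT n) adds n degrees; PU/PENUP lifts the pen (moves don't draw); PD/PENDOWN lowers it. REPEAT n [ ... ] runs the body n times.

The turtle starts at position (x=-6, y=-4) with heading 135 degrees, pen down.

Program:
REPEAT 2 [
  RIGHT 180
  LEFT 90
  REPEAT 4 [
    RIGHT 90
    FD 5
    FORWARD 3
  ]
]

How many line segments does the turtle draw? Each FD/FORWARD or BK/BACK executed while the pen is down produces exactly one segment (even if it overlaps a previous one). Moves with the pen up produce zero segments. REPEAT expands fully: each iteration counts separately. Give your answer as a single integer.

Executing turtle program step by step:
Start: pos=(-6,-4), heading=135, pen down
REPEAT 2 [
  -- iteration 1/2 --
  RT 180: heading 135 -> 315
  LT 90: heading 315 -> 45
  REPEAT 4 [
    -- iteration 1/4 --
    RT 90: heading 45 -> 315
    FD 5: (-6,-4) -> (-2.464,-7.536) [heading=315, draw]
    FD 3: (-2.464,-7.536) -> (-0.343,-9.657) [heading=315, draw]
    -- iteration 2/4 --
    RT 90: heading 315 -> 225
    FD 5: (-0.343,-9.657) -> (-3.879,-13.192) [heading=225, draw]
    FD 3: (-3.879,-13.192) -> (-6,-15.314) [heading=225, draw]
    -- iteration 3/4 --
    RT 90: heading 225 -> 135
    FD 5: (-6,-15.314) -> (-9.536,-11.778) [heading=135, draw]
    FD 3: (-9.536,-11.778) -> (-11.657,-9.657) [heading=135, draw]
    -- iteration 4/4 --
    RT 90: heading 135 -> 45
    FD 5: (-11.657,-9.657) -> (-8.121,-6.121) [heading=45, draw]
    FD 3: (-8.121,-6.121) -> (-6,-4) [heading=45, draw]
  ]
  -- iteration 2/2 --
  RT 180: heading 45 -> 225
  LT 90: heading 225 -> 315
  REPEAT 4 [
    -- iteration 1/4 --
    RT 90: heading 315 -> 225
    FD 5: (-6,-4) -> (-9.536,-7.536) [heading=225, draw]
    FD 3: (-9.536,-7.536) -> (-11.657,-9.657) [heading=225, draw]
    -- iteration 2/4 --
    RT 90: heading 225 -> 135
    FD 5: (-11.657,-9.657) -> (-15.192,-6.121) [heading=135, draw]
    FD 3: (-15.192,-6.121) -> (-17.314,-4) [heading=135, draw]
    -- iteration 3/4 --
    RT 90: heading 135 -> 45
    FD 5: (-17.314,-4) -> (-13.778,-0.464) [heading=45, draw]
    FD 3: (-13.778,-0.464) -> (-11.657,1.657) [heading=45, draw]
    -- iteration 4/4 --
    RT 90: heading 45 -> 315
    FD 5: (-11.657,1.657) -> (-8.121,-1.879) [heading=315, draw]
    FD 3: (-8.121,-1.879) -> (-6,-4) [heading=315, draw]
  ]
]
Final: pos=(-6,-4), heading=315, 16 segment(s) drawn
Segments drawn: 16

Answer: 16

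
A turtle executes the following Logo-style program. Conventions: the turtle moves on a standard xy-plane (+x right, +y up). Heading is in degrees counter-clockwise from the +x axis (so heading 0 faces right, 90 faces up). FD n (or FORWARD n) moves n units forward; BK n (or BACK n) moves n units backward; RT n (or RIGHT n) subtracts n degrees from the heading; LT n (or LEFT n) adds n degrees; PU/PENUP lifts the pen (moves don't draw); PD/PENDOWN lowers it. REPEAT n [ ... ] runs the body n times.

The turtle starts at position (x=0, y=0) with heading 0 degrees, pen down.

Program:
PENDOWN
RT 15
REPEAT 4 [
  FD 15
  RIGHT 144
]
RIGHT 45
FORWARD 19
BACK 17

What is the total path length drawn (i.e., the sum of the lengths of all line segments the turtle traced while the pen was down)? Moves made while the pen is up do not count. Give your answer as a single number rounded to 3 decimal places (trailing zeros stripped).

Executing turtle program step by step:
Start: pos=(0,0), heading=0, pen down
PD: pen down
RT 15: heading 0 -> 345
REPEAT 4 [
  -- iteration 1/4 --
  FD 15: (0,0) -> (14.489,-3.882) [heading=345, draw]
  RT 144: heading 345 -> 201
  -- iteration 2/4 --
  FD 15: (14.489,-3.882) -> (0.485,-9.258) [heading=201, draw]
  RT 144: heading 201 -> 57
  -- iteration 3/4 --
  FD 15: (0.485,-9.258) -> (8.655,3.322) [heading=57, draw]
  RT 144: heading 57 -> 273
  -- iteration 4/4 --
  FD 15: (8.655,3.322) -> (9.44,-11.657) [heading=273, draw]
  RT 144: heading 273 -> 129
]
RT 45: heading 129 -> 84
FD 19: (9.44,-11.657) -> (11.426,7.239) [heading=84, draw]
BK 17: (11.426,7.239) -> (9.649,-9.668) [heading=84, draw]
Final: pos=(9.649,-9.668), heading=84, 6 segment(s) drawn

Segment lengths:
  seg 1: (0,0) -> (14.489,-3.882), length = 15
  seg 2: (14.489,-3.882) -> (0.485,-9.258), length = 15
  seg 3: (0.485,-9.258) -> (8.655,3.322), length = 15
  seg 4: (8.655,3.322) -> (9.44,-11.657), length = 15
  seg 5: (9.44,-11.657) -> (11.426,7.239), length = 19
  seg 6: (11.426,7.239) -> (9.649,-9.668), length = 17
Total = 96

Answer: 96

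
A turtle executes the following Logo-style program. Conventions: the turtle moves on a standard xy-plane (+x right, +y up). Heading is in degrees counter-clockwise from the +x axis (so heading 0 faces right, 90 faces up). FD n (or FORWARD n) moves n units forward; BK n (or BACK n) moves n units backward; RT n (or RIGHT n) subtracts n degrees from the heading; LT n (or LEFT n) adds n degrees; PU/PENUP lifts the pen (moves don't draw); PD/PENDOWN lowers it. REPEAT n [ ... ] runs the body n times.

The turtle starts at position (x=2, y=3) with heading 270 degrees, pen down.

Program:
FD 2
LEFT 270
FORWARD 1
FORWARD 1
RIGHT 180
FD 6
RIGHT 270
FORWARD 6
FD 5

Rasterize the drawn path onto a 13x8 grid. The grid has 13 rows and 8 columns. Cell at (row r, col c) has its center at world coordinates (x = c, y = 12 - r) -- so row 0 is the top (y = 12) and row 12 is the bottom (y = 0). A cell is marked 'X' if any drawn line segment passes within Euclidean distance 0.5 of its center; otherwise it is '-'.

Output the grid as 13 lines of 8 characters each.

Segment 0: (2,3) -> (2,1)
Segment 1: (2,1) -> (1,1)
Segment 2: (1,1) -> (-0,1)
Segment 3: (-0,1) -> (6,1)
Segment 4: (6,1) -> (6,7)
Segment 5: (6,7) -> (6,12)

Answer: ------X-
------X-
------X-
------X-
------X-
------X-
------X-
------X-
------X-
--X---X-
--X---X-
XXXXXXX-
--------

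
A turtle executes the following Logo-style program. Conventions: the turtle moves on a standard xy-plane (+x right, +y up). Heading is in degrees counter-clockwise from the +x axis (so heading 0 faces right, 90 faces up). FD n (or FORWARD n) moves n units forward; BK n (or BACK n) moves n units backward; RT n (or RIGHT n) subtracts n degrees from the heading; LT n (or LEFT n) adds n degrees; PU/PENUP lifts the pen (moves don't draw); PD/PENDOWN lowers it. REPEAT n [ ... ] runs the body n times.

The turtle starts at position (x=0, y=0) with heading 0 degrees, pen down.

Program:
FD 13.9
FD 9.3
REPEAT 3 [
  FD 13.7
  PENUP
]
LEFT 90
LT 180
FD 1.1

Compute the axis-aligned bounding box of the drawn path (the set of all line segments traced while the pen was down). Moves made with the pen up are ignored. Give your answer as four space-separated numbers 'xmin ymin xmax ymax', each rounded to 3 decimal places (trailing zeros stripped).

Answer: 0 0 36.9 0

Derivation:
Executing turtle program step by step:
Start: pos=(0,0), heading=0, pen down
FD 13.9: (0,0) -> (13.9,0) [heading=0, draw]
FD 9.3: (13.9,0) -> (23.2,0) [heading=0, draw]
REPEAT 3 [
  -- iteration 1/3 --
  FD 13.7: (23.2,0) -> (36.9,0) [heading=0, draw]
  PU: pen up
  -- iteration 2/3 --
  FD 13.7: (36.9,0) -> (50.6,0) [heading=0, move]
  PU: pen up
  -- iteration 3/3 --
  FD 13.7: (50.6,0) -> (64.3,0) [heading=0, move]
  PU: pen up
]
LT 90: heading 0 -> 90
LT 180: heading 90 -> 270
FD 1.1: (64.3,0) -> (64.3,-1.1) [heading=270, move]
Final: pos=(64.3,-1.1), heading=270, 3 segment(s) drawn

Segment endpoints: x in {0, 13.9, 23.2, 36.9}, y in {0}
xmin=0, ymin=0, xmax=36.9, ymax=0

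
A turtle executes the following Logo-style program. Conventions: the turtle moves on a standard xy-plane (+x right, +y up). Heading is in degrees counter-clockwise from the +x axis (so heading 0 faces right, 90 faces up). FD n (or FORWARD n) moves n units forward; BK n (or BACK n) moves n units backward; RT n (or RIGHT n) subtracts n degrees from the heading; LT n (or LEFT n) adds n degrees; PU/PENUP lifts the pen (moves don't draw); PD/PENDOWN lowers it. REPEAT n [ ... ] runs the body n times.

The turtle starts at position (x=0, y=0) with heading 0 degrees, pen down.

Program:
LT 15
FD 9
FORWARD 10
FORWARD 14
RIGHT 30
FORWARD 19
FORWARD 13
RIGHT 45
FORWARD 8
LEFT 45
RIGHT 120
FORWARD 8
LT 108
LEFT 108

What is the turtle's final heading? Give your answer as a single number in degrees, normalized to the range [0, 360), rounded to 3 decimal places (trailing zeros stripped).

Answer: 81

Derivation:
Executing turtle program step by step:
Start: pos=(0,0), heading=0, pen down
LT 15: heading 0 -> 15
FD 9: (0,0) -> (8.693,2.329) [heading=15, draw]
FD 10: (8.693,2.329) -> (18.353,4.918) [heading=15, draw]
FD 14: (18.353,4.918) -> (31.876,8.541) [heading=15, draw]
RT 30: heading 15 -> 345
FD 19: (31.876,8.541) -> (50.228,3.623) [heading=345, draw]
FD 13: (50.228,3.623) -> (62.785,0.259) [heading=345, draw]
RT 45: heading 345 -> 300
FD 8: (62.785,0.259) -> (66.785,-6.669) [heading=300, draw]
LT 45: heading 300 -> 345
RT 120: heading 345 -> 225
FD 8: (66.785,-6.669) -> (61.128,-12.326) [heading=225, draw]
LT 108: heading 225 -> 333
LT 108: heading 333 -> 81
Final: pos=(61.128,-12.326), heading=81, 7 segment(s) drawn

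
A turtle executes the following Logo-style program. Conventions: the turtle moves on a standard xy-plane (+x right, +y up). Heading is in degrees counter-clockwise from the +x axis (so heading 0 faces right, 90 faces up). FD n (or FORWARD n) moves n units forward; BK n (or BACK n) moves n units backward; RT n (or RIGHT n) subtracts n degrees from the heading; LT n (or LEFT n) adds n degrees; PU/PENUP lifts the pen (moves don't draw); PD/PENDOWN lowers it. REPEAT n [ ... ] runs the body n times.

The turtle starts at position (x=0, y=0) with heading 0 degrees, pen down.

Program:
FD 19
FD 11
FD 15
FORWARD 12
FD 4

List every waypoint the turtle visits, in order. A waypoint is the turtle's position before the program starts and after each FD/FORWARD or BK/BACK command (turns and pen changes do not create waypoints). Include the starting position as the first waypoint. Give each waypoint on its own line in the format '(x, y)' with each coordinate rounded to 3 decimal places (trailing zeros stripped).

Executing turtle program step by step:
Start: pos=(0,0), heading=0, pen down
FD 19: (0,0) -> (19,0) [heading=0, draw]
FD 11: (19,0) -> (30,0) [heading=0, draw]
FD 15: (30,0) -> (45,0) [heading=0, draw]
FD 12: (45,0) -> (57,0) [heading=0, draw]
FD 4: (57,0) -> (61,0) [heading=0, draw]
Final: pos=(61,0), heading=0, 5 segment(s) drawn
Waypoints (6 total):
(0, 0)
(19, 0)
(30, 0)
(45, 0)
(57, 0)
(61, 0)

Answer: (0, 0)
(19, 0)
(30, 0)
(45, 0)
(57, 0)
(61, 0)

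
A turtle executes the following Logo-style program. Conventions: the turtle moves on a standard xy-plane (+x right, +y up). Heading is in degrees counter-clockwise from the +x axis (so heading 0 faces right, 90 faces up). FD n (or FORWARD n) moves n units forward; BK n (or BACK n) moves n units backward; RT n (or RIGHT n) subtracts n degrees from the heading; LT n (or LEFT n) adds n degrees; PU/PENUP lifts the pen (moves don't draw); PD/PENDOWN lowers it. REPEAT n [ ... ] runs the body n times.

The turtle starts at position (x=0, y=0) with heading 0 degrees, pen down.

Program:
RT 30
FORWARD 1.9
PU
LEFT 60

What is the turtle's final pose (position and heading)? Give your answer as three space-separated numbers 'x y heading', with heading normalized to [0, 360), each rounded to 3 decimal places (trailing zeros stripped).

Executing turtle program step by step:
Start: pos=(0,0), heading=0, pen down
RT 30: heading 0 -> 330
FD 1.9: (0,0) -> (1.645,-0.95) [heading=330, draw]
PU: pen up
LT 60: heading 330 -> 30
Final: pos=(1.645,-0.95), heading=30, 1 segment(s) drawn

Answer: 1.645 -0.95 30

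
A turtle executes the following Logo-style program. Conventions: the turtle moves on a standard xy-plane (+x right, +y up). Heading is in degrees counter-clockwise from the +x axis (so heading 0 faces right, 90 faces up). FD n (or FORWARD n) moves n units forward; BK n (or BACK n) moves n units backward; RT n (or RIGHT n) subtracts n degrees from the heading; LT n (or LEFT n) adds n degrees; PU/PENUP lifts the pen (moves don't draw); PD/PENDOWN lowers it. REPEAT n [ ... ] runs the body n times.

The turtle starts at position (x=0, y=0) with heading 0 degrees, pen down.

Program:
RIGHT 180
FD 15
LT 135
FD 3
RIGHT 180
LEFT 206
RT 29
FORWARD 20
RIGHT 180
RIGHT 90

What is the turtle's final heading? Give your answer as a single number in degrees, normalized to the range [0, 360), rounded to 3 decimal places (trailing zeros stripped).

Answer: 42

Derivation:
Executing turtle program step by step:
Start: pos=(0,0), heading=0, pen down
RT 180: heading 0 -> 180
FD 15: (0,0) -> (-15,0) [heading=180, draw]
LT 135: heading 180 -> 315
FD 3: (-15,0) -> (-12.879,-2.121) [heading=315, draw]
RT 180: heading 315 -> 135
LT 206: heading 135 -> 341
RT 29: heading 341 -> 312
FD 20: (-12.879,-2.121) -> (0.504,-16.984) [heading=312, draw]
RT 180: heading 312 -> 132
RT 90: heading 132 -> 42
Final: pos=(0.504,-16.984), heading=42, 3 segment(s) drawn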